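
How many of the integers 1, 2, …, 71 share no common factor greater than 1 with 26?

Prime factors of 26: 2, 13. Count integers ≤ 71 divisible by none of them.
By inclusion–exclusion: 71 − ⌊71/2⌋ − ⌊71/13⌋ + ⌊71/26⌋ = 33.

33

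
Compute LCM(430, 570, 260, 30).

637260

lcm(430, 570) = 430·570/gcd = 245100/10 = 24510
lcm(24510, 260) = 24510·260/gcd = 6372600/10 = 637260
lcm(637260, 30) = 637260·30/gcd = 19117800/30 = 637260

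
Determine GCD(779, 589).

779 = 19 · 41
589 = 19 · 31
Common: 19 = 19

19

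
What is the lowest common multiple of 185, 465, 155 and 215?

185 = 5 · 37; 465 = 3 · 5 · 31; 155 = 5 · 31; 215 = 5 · 43
lcm takes max exponent of each prime: 3 · 5 · 31 · 37 · 43 = 739815

739815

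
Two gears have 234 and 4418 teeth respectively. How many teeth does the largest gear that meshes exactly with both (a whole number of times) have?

2

Euclid: 4418 = 18·234 + 206; 234 = 1·206 + 28; 206 = 7·28 + 10; 28 = 2·10 + 8; 10 = 1·8 + 2; 8 = 4·2 + 0. Last nonzero remainder: 2.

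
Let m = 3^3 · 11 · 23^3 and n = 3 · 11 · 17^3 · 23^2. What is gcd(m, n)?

17457

min exponent per shared prime: 3 · 11 · 23^2 = 17457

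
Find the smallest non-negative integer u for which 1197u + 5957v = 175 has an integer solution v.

Euclid: 5957 = 4·1197 + 1169; 1197 = 1·1169 + 28; 1169 = 41·28 + 21; 28 = 1·21 + 7; 21 = 3·7 + 0 → gcd = 7; 175 = 7·25.
Back-substitution yields 1197·(214) + 5957·(-43) = 7, so one solution is u = 214·25 = 5350, v = -43·25 = -1075.
Solutions in u differ by 5957/7 = 851; the one in [0, 851) is 5350 mod 851 = 244.

244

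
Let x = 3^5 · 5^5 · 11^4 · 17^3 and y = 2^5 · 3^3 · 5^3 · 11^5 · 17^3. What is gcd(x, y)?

242767911375

min exponent per shared prime: 3^3 · 5^3 · 11^4 · 17^3 = 242767911375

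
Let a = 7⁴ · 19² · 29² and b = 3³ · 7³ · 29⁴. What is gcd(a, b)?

288463

min exponent per shared prime: 7³ · 29² = 288463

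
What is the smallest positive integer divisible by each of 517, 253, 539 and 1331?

lcm(517, 253) = 517·253/gcd = 130801/11 = 11891
lcm(11891, 539) = 11891·539/gcd = 6409249/11 = 582659
lcm(582659, 1331) = 582659·1331/gcd = 775519129/11 = 70501739

70501739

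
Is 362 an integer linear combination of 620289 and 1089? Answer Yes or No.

No

By Bézout, 620289m − 1089n = 362 has integer solutions iff gcd(620289, 1089) | 362.
Euclid: 620289 = 569·1089 + 648; 1089 = 1·648 + 441; 648 = 1·441 + 207; 441 = 2·207 + 27; 207 = 7·27 + 18; 27 = 1·18 + 9; 18 = 2·9 + 0. gcd = 9; 362 mod 9 = 2. No.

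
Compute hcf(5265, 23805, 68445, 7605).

45

5265 = 3⁴ · 5 · 13; 23805 = 3² · 5 · 23²; 68445 = 3⁴ · 5 · 13²; 7605 = 3² · 5 · 13²
gcd takes min exponent of each prime: 3² · 5 = 45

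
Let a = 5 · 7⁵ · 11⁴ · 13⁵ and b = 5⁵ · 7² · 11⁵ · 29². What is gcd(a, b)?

3587045

min exponent per shared prime: 5 · 7² · 11⁴ = 3587045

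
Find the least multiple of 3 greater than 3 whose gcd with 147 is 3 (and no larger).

6

Multiples of 3 above 3: 3·2, 3·3, … . Need the cofactor coprime to 147/3 = 49.
Checking s = 2, 3, … the first with gcd(s, 49) = 1 is s = 2, giving 6.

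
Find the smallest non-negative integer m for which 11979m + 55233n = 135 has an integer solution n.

2808

Euclid: 55233 = 4·11979 + 7317; 11979 = 1·7317 + 4662; 7317 = 1·4662 + 2655; 4662 = 1·2655 + 2007; 2655 = 1·2007 + 648; 2007 = 3·648 + 63; 648 = 10·63 + 18; 63 = 3·18 + 9; 18 = 2·9 + 0 → gcd = 9; 135 = 9·15.
Back-substitution yields 11979·(2642) + 55233·(-573) = 9, so one solution is m = 2642·15 = 39630, n = -573·15 = -8595.
Solutions in m differ by 55233/9 = 6137; the one in [0, 6137) is 39630 mod 6137 = 2808.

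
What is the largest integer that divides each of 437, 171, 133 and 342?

gcd(437, 171): 437 = 2·171 + 95; 171 = 1·95 + 76; 95 = 1·76 + 19; 76 = 4·19 + 0 → 19
gcd(19, 133): 133 = 7·19 + 0 → 19
gcd(19, 342): 342 = 18·19 + 0 → 19

19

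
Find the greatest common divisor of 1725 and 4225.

1725 = 3 · 5² · 23
4225 = 5² · 13²
Common: 5² = 25

25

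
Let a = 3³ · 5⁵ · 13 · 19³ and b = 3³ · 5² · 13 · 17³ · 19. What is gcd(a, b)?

min exponent per shared prime: 3³ · 5² · 13 · 19 = 166725

166725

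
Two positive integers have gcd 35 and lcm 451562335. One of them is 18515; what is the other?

853615

u·v = gcd·lcm = 35·451562335 = 15804681725, so v = 15804681725/18515 = 853615.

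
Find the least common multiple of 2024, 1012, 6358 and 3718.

2024 = 2³ · 11 · 23; 1012 = 2² · 11 · 23; 6358 = 2 · 11 · 17²; 3718 = 2 · 11 · 13²
lcm takes max exponent of each prime: 2³ · 11 · 13² · 17² · 23 = 98854184

98854184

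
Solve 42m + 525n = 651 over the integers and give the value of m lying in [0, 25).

gcd(42, 525) = 21 (Euclid: 525 = 12·42 + 21; 42 = 2·21 + 0), and 21 | 651.
Extended Euclid: 42·(-12) + 525·(1) = 21. Scale by 31: m₀ = -372.
General solution m = m₀ + 25t; reducing mod 25 gives m = 3 (and n = 1).

3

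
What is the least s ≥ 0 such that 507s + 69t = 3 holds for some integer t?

3

gcd(507, 69) = 3 (Euclid: 507 = 7·69 + 24; 69 = 2·24 + 21; 24 = 1·21 + 3; 21 = 7·3 + 0), and 3 | 3.
Extended Euclid: 507·(3) + 69·(-22) = 3. Scale by 1: s₀ = 3.
General solution s = s₀ + 23k; reducing mod 23 gives s = 3 (and t = -22).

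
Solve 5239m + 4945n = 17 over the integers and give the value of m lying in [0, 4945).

2338

Euclid: 5239 = 1·4945 + 294; 4945 = 16·294 + 241; 294 = 1·241 + 53; 241 = 4·53 + 29; 53 = 1·29 + 24; 29 = 1·24 + 5; 24 = 4·5 + 4; 5 = 1·4 + 1; 4 = 4·1 + 0 → gcd = 1; 17 = 1·17.
Back-substitution yields 5239·(-1026) + 4945·(1087) = 1, so one solution is m = -1026·17 = -17442, n = 1087·17 = 18479.
Solutions in m differ by 4945/1 = 4945; the one in [0, 4945) is -17442 mod 4945 = 2338.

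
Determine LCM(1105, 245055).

1105 = 5 · 13 · 17; 245055 = 3 · 5 · 17 · 31²
max exponents: 3 · 5 · 13 · 17 · 31² = 3185715

3185715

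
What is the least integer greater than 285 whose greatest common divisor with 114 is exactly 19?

323

114 = 19·6. Any x with gcd(x, 114) = 19 is a multiple of 19, say 19s, with s coprime to 6.
Need s > 285/19, so s ≥ 16. First s ≥ 16 with gcd(s, 6) = 1 is s = 17. Thus x = 19·17 = 323.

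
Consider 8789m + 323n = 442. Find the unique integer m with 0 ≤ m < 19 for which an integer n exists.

16

Reduce mod 323: 8789m ≡ 442 (mod 323). With g = gcd(8789, 323) = 17 dividing 442, divide through: 517m ≡ 26 (mod 19).
Since gcd(517, 19) = 1, m ≡ 26·(517)⁻¹ ≡ 16 (mod 19). Smallest non-negative: 16.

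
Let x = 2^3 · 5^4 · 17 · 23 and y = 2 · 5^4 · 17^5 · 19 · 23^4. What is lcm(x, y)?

37746749260015000

max exponent per prime: 2^3 · 5^4 · 17^5 · 19 · 23^4 = 37746749260015000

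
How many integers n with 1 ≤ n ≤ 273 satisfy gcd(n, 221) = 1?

221 = 13·17. Inclusion–exclusion on these primes:
273 − ⌊273/13⌋ − ⌊273/17⌋ + ⌊273/221⌋ = 237

237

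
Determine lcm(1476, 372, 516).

1967508

1476 = 2² · 3² · 41; 372 = 2² · 3 · 31; 516 = 2² · 3 · 43
lcm takes max exponent of each prime: 2² · 3² · 31 · 41 · 43 = 1967508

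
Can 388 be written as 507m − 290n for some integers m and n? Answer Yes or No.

gcd(507, 290): 507 = 1·290 + 217; 290 = 1·217 + 73; 217 = 2·73 + 71; 73 = 1·71 + 2; 71 = 35·2 + 1; 2 = 2·1 + 0 → 1
1 divides 388, so a solution exists.

Yes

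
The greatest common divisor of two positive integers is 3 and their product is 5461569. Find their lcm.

For any two positive integers, gcd × lcm equals their product. Hence lcm = 5461569 / 3 = 1820523.

1820523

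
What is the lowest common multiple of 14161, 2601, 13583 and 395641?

8200451007

14161 = 7² · 17²; 2601 = 3² · 17²; 13583 = 17² · 47; 395641 = 17² · 37²
lcm takes max exponent of each prime: 3² · 7² · 17² · 37² · 47 = 8200451007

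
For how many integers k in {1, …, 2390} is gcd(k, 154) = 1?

931

154 = 2·7·11. Inclusion–exclusion on these primes:
2390 − ⌊2390/2⌋ − ⌊2390/7⌋ − ⌊2390/11⌋ + ⌊2390/14⌋ + ⌊2390/22⌋ + ⌊2390/77⌋ − ⌊2390/154⌋ = 931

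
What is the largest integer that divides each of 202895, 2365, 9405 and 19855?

55

202895 = 5 · 7 · 11 · 17 · 31; 2365 = 5 · 11 · 43; 9405 = 3² · 5 · 11 · 19; 19855 = 5 · 11 · 19²
gcd takes min exponent of each prime: 5 · 11 = 55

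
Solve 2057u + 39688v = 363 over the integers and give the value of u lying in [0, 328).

251

Euclid: 39688 = 19·2057 + 605; 2057 = 3·605 + 242; 605 = 2·242 + 121; 242 = 2·121 + 0 → gcd = 121; 363 = 121·3.
Back-substitution yields 2057·(-135) + 39688·(7) = 121, so one solution is u = -135·3 = -405, v = 7·3 = 21.
Solutions in u differ by 39688/121 = 328; the one in [0, 328) is -405 mod 328 = 251.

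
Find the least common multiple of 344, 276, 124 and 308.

lcm(344, 276) = 344·276/gcd = 94944/4 = 23736
lcm(23736, 124) = 23736·124/gcd = 2943264/4 = 735816
lcm(735816, 308) = 735816·308/gcd = 226631328/4 = 56657832

56657832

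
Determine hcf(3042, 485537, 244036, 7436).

169

3042 = 2 · 3² · 13²; 485537 = 13⁴ · 17; 244036 = 2² · 13² · 19²; 7436 = 2² · 11 · 13²
gcd takes min exponent of each prime: 13² = 169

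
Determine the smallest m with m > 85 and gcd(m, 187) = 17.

102

Multiples of 17 above 85: 17·6, 17·7, … . Need the cofactor coprime to 187/17 = 11.
Checking s = 6, 7, … the first with gcd(s, 11) = 1 is s = 6, giving 102.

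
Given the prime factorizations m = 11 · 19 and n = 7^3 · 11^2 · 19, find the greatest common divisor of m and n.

min exponent per shared prime: 11 · 19 = 209

209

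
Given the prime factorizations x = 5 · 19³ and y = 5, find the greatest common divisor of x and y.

5

min exponent per shared prime: 5 = 5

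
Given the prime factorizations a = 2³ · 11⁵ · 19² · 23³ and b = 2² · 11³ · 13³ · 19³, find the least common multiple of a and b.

236226045950794328

max exponent per prime: 2³ · 11⁵ · 13³ · 19³ · 23³ = 236226045950794328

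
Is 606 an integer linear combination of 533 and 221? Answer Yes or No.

gcd(533, 221): 533 = 2·221 + 91; 221 = 2·91 + 39; 91 = 2·39 + 13; 39 = 3·13 + 0 → 13
13 does not divide 606, so a solution does not exist.

No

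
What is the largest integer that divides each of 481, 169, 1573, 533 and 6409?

13

gcd(481, 169): 481 = 2·169 + 143; 169 = 1·143 + 26; 143 = 5·26 + 13; 26 = 2·13 + 0 → 13
gcd(13, 1573): 1573 = 121·13 + 0 → 13
gcd(13, 533): 533 = 41·13 + 0 → 13
gcd(13, 6409): 6409 = 493·13 + 0 → 13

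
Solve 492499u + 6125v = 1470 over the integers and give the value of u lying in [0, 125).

gcd(492499, 6125) = 49 (Euclid: 492499 = 80·6125 + 2499; 6125 = 2·2499 + 1127; 2499 = 2·1127 + 245; 1127 = 4·245 + 147; 245 = 1·147 + 98; 147 = 1·98 + 49; 98 = 2·49 + 0), and 49 | 1470.
Extended Euclid: 492499·(-49) + 6125·(3940) = 49. Scale by 30: u₀ = -1470.
General solution u = u₀ + 125t; reducing mod 125 gives u = 30 (and v = -2412).

30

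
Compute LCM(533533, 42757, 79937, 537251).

152494935593

533533 = 7 · 11 · 13² · 41; 42757 = 11 · 13² · 23; 79937 = 11 · 13² · 43; 537251 = 11 · 13² · 17²
lcm takes max exponent of each prime: 7 · 11 · 13² · 17² · 23 · 41 · 43 = 152494935593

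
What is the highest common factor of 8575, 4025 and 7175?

8575 = 5² · 7³; 4025 = 5² · 7 · 23; 7175 = 5² · 7 · 41
gcd takes min exponent of each prime: 5² · 7 = 175

175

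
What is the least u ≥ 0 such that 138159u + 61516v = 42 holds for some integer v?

gcd(138159, 61516) = 7 (Euclid: 138159 = 2·61516 + 15127; 61516 = 4·15127 + 1008; 15127 = 15·1008 + 7; 1008 = 144·7 + 0), and 7 | 42.
Extended Euclid: 138159·(61) + 61516·(-137) = 7. Scale by 6: u₀ = 366.
General solution u = u₀ + 8788t; reducing mod 8788 gives u = 366 (and v = -822).

366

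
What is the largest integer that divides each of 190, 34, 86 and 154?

2

gcd(190, 34): 190 = 5·34 + 20; 34 = 1·20 + 14; 20 = 1·14 + 6; 14 = 2·6 + 2; 6 = 3·2 + 0 → 2
gcd(2, 86): 86 = 43·2 + 0 → 2
gcd(2, 154): 154 = 77·2 + 0 → 2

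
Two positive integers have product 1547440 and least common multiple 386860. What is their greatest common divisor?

4

From gcd × lcm = pq: gcd = 1547440 / 386860 = 4.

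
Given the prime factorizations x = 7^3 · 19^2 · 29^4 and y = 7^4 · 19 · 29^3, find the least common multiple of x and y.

613043586841

max exponent per prime: 7^4 · 19^2 · 29^4 = 613043586841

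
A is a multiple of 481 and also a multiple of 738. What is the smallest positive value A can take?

354978

481 = 13 · 37; 738 = 2 · 3² · 41
max exponents: 2 · 3² · 13 · 37 · 41 = 354978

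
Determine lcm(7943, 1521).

71487

gcd first: 7943 = 5·1521 + 338; 1521 = 4·338 + 169; 338 = 2·169 + 0 → gcd = 169
lcm = 7943·1521/gcd = 12081303/169 = 71487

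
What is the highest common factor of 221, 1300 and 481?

13

gcd(221, 1300): 1300 = 5·221 + 195; 221 = 1·195 + 26; 195 = 7·26 + 13; 26 = 2·13 + 0 → 13
gcd(13, 481): 481 = 37·13 + 0 → 13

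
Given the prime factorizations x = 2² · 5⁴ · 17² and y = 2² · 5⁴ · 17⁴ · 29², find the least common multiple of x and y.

175602902500

max exponent per prime: 2² · 5⁴ · 17⁴ · 29² = 175602902500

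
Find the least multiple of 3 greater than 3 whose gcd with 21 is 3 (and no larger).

gcd(m, 21) = 3 forces 3 | m; write m = 3s. Then gcd(3s, 3·7) = 3·gcd(s, 7), so need gcd(s, 7) = 1.
3s > 3 gives s ≥ 2. The least s ≥ 2 coprime to 7 is 2, so m = 3·2 = 6.

6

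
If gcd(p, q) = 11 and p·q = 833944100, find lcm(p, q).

75813100

gcd·lcm = product, so lcm = 833944100/11 = 75813100.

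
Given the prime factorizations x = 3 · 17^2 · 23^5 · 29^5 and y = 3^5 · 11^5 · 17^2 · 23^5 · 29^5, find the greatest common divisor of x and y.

min exponent per shared prime: 3 · 17^2 · 23^5 · 29^5 = 114458557179788769

114458557179788769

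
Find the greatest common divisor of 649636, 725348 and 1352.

gcd(649636, 725348): 725348 = 1·649636 + 75712; 649636 = 8·75712 + 43940; 75712 = 1·43940 + 31772; 43940 = 1·31772 + 12168; 31772 = 2·12168 + 7436; 12168 = 1·7436 + 4732; 7436 = 1·4732 + 2704; 4732 = 1·2704 + 2028; 2704 = 1·2028 + 676; 2028 = 3·676 + 0 → 676
gcd(676, 1352): 1352 = 2·676 + 0 → 676

676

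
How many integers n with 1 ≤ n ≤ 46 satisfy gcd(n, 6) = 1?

6 = 2·3. Inclusion–exclusion on these primes:
46 − ⌊46/2⌋ − ⌊46/3⌋ + ⌊46/6⌋ = 15

15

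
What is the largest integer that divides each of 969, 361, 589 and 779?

gcd(969, 361): 969 = 2·361 + 247; 361 = 1·247 + 114; 247 = 2·114 + 19; 114 = 6·19 + 0 → 19
gcd(19, 589): 589 = 31·19 + 0 → 19
gcd(19, 779): 779 = 41·19 + 0 → 19

19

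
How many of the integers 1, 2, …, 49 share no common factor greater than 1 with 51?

31

Prime factors of 51: 3, 17. Count integers ≤ 49 divisible by none of them.
By inclusion–exclusion: 49 − ⌊49/3⌋ − ⌊49/17⌋ + ⌊49/51⌋ = 31.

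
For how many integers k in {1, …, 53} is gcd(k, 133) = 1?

Prime factors of 133: 7, 19. Count integers ≤ 53 divisible by none of them.
By inclusion–exclusion: 53 − ⌊53/7⌋ − ⌊53/19⌋ + ⌊53/133⌋ = 44.

44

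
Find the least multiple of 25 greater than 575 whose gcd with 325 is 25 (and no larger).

Multiples of 25 above 575: 25·24, 25·25, … . Need the cofactor coprime to 325/25 = 13.
Checking s = 24, 25, … the first with gcd(s, 13) = 1 is s = 24, giving 600.

600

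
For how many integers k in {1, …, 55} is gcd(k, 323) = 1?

50

Prime factors of 323: 17, 19. Count integers ≤ 55 divisible by none of them.
By inclusion–exclusion: 55 − ⌊55/17⌋ − ⌊55/19⌋ + ⌊55/323⌋ = 50.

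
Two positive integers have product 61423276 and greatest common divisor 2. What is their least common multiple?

For any two positive integers, gcd × lcm equals their product. Hence lcm = 61423276 / 2 = 30711638.

30711638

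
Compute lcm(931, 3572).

931 = 7² · 19; 3572 = 2² · 19 · 47
max exponents: 2² · 7² · 19 · 47 = 175028

175028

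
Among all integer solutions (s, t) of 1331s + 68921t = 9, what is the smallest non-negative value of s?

Reduce mod 68921: 1331s ≡ 9 (mod 68921). With g = gcd(1331, 68921) = 1 dividing 9, divide through: 1331s ≡ 9 (mod 68921).
Since gcd(1331, 68921) = 1, s ≡ 9·(1331)⁻¹ ≡ 38370 (mod 68921). Smallest non-negative: 38370.

38370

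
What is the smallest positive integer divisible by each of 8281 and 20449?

gcd first: 20449 = 2·8281 + 3887; 8281 = 2·3887 + 507; 3887 = 7·507 + 338; 507 = 1·338 + 169; 338 = 2·169 + 0 → gcd = 169
lcm = 8281·20449/gcd = 169338169/169 = 1002001

1002001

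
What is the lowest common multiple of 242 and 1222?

147862

242 = 2 · 11²; 1222 = 2 · 13 · 47
max exponents: 2 · 11² · 13 · 47 = 147862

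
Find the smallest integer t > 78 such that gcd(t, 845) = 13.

845 = 13·65. Any t with gcd(t, 845) = 13 is a multiple of 13, say 13s, with s coprime to 65.
Need s > 78/13, so s ≥ 7. First s ≥ 7 with gcd(s, 65) = 1 is s = 7. Thus t = 13·7 = 91.

91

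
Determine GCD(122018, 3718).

Euclid: 122018 = 32·3718 + 3042; 3718 = 1·3042 + 676; 3042 = 4·676 + 338; 676 = 2·338 + 0. Last nonzero remainder: 338.

338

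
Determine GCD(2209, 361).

Euclid: 2209 = 6·361 + 43; 361 = 8·43 + 17; 43 = 2·17 + 9; 17 = 1·9 + 8; 9 = 1·8 + 1; 8 = 8·1 + 0. Last nonzero remainder: 1.

1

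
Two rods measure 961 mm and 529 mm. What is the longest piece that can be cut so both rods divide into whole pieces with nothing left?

1

Euclid: 961 = 1·529 + 432; 529 = 1·432 + 97; 432 = 4·97 + 44; 97 = 2·44 + 9; 44 = 4·9 + 8; 9 = 1·8 + 1; 8 = 8·1 + 0. Last nonzero remainder: 1.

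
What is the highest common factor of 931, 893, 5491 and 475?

gcd(931, 893): 931 = 1·893 + 38; 893 = 23·38 + 19; 38 = 2·19 + 0 → 19
gcd(19, 5491): 5491 = 289·19 + 0 → 19
gcd(19, 475): 475 = 25·19 + 0 → 19

19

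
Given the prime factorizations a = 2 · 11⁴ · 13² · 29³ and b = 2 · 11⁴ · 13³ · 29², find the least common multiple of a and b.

max exponent per prime: 2 · 11⁴ · 13³ · 29³ = 1569006659506

1569006659506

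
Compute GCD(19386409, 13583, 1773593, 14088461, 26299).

gcd(19386409, 13583): 19386409 = 1427·13583 + 3468; 13583 = 3·3468 + 3179; 3468 = 1·3179 + 289; 3179 = 11·289 + 0 → 289
gcd(289, 1773593): 1773593 = 6137·289 + 0 → 289
gcd(289, 14088461): 14088461 = 48749·289 + 0 → 289
gcd(289, 26299): 26299 = 91·289 + 0 → 289

289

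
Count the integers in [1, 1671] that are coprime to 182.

662

182 = 2·7·13. Inclusion–exclusion on these primes:
1671 − ⌊1671/2⌋ − ⌊1671/7⌋ − ⌊1671/13⌋ + ⌊1671/14⌋ + ⌊1671/26⌋ + ⌊1671/91⌋ − ⌊1671/182⌋ = 662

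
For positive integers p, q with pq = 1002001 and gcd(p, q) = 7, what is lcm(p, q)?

For any two positive integers, gcd × lcm equals their product. Hence lcm = 1002001 / 7 = 143143.

143143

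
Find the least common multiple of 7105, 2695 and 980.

312620

7105 = 5 · 7² · 29; 2695 = 5 · 7² · 11; 980 = 2² · 5 · 7²
lcm takes max exponent of each prime: 2² · 5 · 7² · 11 · 29 = 312620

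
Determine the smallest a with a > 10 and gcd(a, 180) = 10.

50

Multiples of 10 above 10: 10·2, 10·3, … . Need the cofactor coprime to 180/10 = 18.
Checking s = 2, 3, … the first with gcd(s, 18) = 1 is s = 5, giving 50.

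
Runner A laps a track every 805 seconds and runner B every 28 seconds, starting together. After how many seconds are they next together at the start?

805 = 5 · 7 · 23; 28 = 2² · 7
max exponents: 2² · 5 · 7 · 23 = 3220

3220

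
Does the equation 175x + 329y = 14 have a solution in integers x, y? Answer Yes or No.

By Bézout, 175x + 329y = 14 has integer solutions iff gcd(175, 329) | 14.
Euclid: 329 = 1·175 + 154; 175 = 1·154 + 21; 154 = 7·21 + 7; 21 = 3·7 + 0. gcd = 7; 14 mod 7 = 0. Yes.

Yes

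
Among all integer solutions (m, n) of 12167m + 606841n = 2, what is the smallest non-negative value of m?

274667

Reduce mod 606841: 12167m ≡ 2 (mod 606841). With g = gcd(12167, 606841) = 1 dividing 2, divide through: 12167m ≡ 2 (mod 606841).
Since gcd(12167, 606841) = 1, m ≡ 2·(12167)⁻¹ ≡ 274667 (mod 606841). Smallest non-negative: 274667.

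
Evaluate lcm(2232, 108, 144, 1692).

629424

2232 = 2³ · 3² · 31; 108 = 2² · 3³; 144 = 2⁴ · 3²; 1692 = 2² · 3² · 47
lcm takes max exponent of each prime: 2⁴ · 3³ · 31 · 47 = 629424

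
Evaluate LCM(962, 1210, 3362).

962 = 2 · 13 · 37; 1210 = 2 · 5 · 11²; 3362 = 2 · 41²
lcm takes max exponent of each prime: 2 · 5 · 11² · 13 · 37 · 41² = 978358810

978358810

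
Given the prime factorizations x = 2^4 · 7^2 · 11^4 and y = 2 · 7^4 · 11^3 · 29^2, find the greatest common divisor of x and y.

130438

min exponent per shared prime: 2 · 7^2 · 11^3 = 130438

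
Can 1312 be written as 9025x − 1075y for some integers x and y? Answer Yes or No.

No

By Bézout, 9025x − 1075y = 1312 has integer solutions iff gcd(9025, 1075) | 1312.
Euclid: 9025 = 8·1075 + 425; 1075 = 2·425 + 225; 425 = 1·225 + 200; 225 = 1·200 + 25; 200 = 8·25 + 0. gcd = 25; 1312 mod 25 = 12. No.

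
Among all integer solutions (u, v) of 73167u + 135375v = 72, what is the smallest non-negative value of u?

29091

Reduce mod 135375: 73167u ≡ 72 (mod 135375). With g = gcd(73167, 135375) = 3 dividing 72, divide through: 24389u ≡ 24 (mod 45125).
Since gcd(24389, 45125) = 1, u ≡ 24·(24389)⁻¹ ≡ 29091 (mod 45125). Smallest non-negative: 29091.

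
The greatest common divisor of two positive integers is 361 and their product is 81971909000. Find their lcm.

For any two positive integers, gcd × lcm equals their product. Hence lcm = 81971909000 / 361 = 227069000.

227069000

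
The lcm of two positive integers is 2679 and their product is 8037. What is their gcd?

From gcd × lcm = uv: gcd = 8037 / 2679 = 3.

3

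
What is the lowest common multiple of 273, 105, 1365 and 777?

lcm(273, 105) = 273·105/gcd = 28665/21 = 1365
lcm(1365, 1365) = 1365·1365/gcd = 1863225/1365 = 1365
lcm(1365, 777) = 1365·777/gcd = 1060605/21 = 50505

50505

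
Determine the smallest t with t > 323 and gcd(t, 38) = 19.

361

Multiples of 19 above 323: 19·18, 19·19, … . Need the cofactor coprime to 38/19 = 2.
Checking s = 18, 19, … the first with gcd(s, 2) = 1 is s = 19, giving 361.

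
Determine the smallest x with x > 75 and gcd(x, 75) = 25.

Multiples of 25 above 75: 25·4, 25·5, … . Need the cofactor coprime to 75/25 = 3.
Checking s = 4, 5, … the first with gcd(s, 3) = 1 is s = 4, giving 100.

100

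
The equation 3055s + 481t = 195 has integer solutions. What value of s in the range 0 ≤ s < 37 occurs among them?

4

Reduce mod 481: 3055s ≡ 195 (mod 481). With g = gcd(3055, 481) = 13 dividing 195, divide through: 235s ≡ 15 (mod 37).
Since gcd(235, 37) = 1, s ≡ 15·(235)⁻¹ ≡ 4 (mod 37). Smallest non-negative: 4.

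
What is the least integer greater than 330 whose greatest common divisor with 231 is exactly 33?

231 = 33·7. Any k with gcd(k, 231) = 33 is a multiple of 33, say 33s, with s coprime to 7.
Need s > 330/33, so s ≥ 11. First s ≥ 11 with gcd(s, 7) = 1 is s = 11. Thus k = 33·11 = 363.

363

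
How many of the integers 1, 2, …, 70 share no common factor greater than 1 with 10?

10 = 2·5. Inclusion–exclusion on these primes:
70 − ⌊70/2⌋ − ⌊70/5⌋ + ⌊70/10⌋ = 28

28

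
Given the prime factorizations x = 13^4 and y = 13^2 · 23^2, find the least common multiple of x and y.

15108769

max exponent per prime: 13^4 · 23^2 = 15108769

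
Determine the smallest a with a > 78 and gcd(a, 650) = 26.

104

gcd(a, 650) = 26 forces 26 | a; write a = 26s. Then gcd(26s, 26·25) = 26·gcd(s, 25), so need gcd(s, 25) = 1.
26s > 78 gives s ≥ 4. The least s ≥ 4 coprime to 25 is 4, so a = 26·4 = 104.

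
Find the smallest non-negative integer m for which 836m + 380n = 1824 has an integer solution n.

Euclid: 836 = 2·380 + 76; 380 = 5·76 + 0 → gcd = 76; 1824 = 76·24.
Back-substitution yields 836·(1) + 380·(-2) = 76, so one solution is m = 1·24 = 24, n = -2·24 = -48.
Solutions in m differ by 380/76 = 5; the one in [0, 5) is 24 mod 5 = 4.

4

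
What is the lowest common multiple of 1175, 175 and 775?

254975

lcm(1175, 175) = 1175·175/gcd = 205625/25 = 8225
lcm(8225, 775) = 8225·775/gcd = 6374375/25 = 254975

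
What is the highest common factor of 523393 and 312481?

169

523393 = 13² · 19 · 163
312481 = 13² · 43²
Common: 13² = 169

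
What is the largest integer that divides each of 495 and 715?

55

495 = 3² · 5 · 11
715 = 5 · 11 · 13
Common: 5 · 11 = 55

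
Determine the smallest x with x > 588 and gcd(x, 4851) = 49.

637

gcd(x, 4851) = 49 forces 49 | x; write x = 49s. Then gcd(49s, 49·99) = 49·gcd(s, 99), so need gcd(s, 99) = 1.
49s > 588 gives s ≥ 13. The least s ≥ 13 coprime to 99 is 13, so x = 49·13 = 637.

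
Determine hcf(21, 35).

21 = 3 · 7
35 = 5 · 7
Common: 7 = 7

7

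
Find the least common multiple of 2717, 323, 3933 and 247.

9561123

lcm(2717, 323) = 2717·323/gcd = 877591/19 = 46189
lcm(46189, 3933) = 46189·3933/gcd = 181661337/19 = 9561123
lcm(9561123, 247) = 9561123·247/gcd = 2361597381/247 = 9561123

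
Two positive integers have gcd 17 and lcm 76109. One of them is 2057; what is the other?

629

u·v = gcd·lcm = 17·76109 = 1293853, so v = 1293853/2057 = 629.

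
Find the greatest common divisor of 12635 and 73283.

2527

Euclid: 73283 = 5·12635 + 10108; 12635 = 1·10108 + 2527; 10108 = 4·2527 + 0. Last nonzero remainder: 2527.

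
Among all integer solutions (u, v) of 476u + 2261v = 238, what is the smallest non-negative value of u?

Reduce mod 2261: 476u ≡ 238 (mod 2261). With g = gcd(476, 2261) = 119 dividing 238, divide through: 4u ≡ 2 (mod 19).
Since gcd(4, 19) = 1, u ≡ 2·(4)⁻¹ ≡ 10 (mod 19). Smallest non-negative: 10.

10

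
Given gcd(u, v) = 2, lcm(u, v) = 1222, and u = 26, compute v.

u·v = gcd·lcm = 2·1222 = 2444, so v = 2444/26 = 94.

94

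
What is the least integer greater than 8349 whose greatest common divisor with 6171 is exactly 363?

Multiples of 363 above 8349: 363·24, 363·25, … . Need the cofactor coprime to 6171/363 = 17.
Checking s = 24, 25, … the first with gcd(s, 17) = 1 is s = 24, giving 8712.

8712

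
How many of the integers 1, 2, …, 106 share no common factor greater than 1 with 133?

86

133 = 7·19. Inclusion–exclusion on these primes:
106 − ⌊106/7⌋ − ⌊106/19⌋ + ⌊106/133⌋ = 86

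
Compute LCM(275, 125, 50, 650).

lcm(275, 125) = 275·125/gcd = 34375/25 = 1375
lcm(1375, 50) = 1375·50/gcd = 68750/25 = 2750
lcm(2750, 650) = 2750·650/gcd = 1787500/50 = 35750

35750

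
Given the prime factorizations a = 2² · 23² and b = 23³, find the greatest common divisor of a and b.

529

min exponent per shared prime: 23² = 529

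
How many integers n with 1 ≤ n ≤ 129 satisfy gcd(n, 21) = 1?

74

21 = 3·7. Inclusion–exclusion on these primes:
129 − ⌊129/3⌋ − ⌊129/7⌋ + ⌊129/21⌋ = 74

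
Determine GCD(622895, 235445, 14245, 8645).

gcd(622895, 235445): 622895 = 2·235445 + 152005; 235445 = 1·152005 + 83440; 152005 = 1·83440 + 68565; 83440 = 1·68565 + 14875; 68565 = 4·14875 + 9065; 14875 = 1·9065 + 5810; 9065 = 1·5810 + 3255; 5810 = 1·3255 + 2555; 3255 = 1·2555 + 700; 2555 = 3·700 + 455; 700 = 1·455 + 245; 455 = 1·245 + 210; 245 = 1·210 + 35; 210 = 6·35 + 0 → 35
gcd(35, 14245): 14245 = 407·35 + 0 → 35
gcd(35, 8645): 8645 = 247·35 + 0 → 35

35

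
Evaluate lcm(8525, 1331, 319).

8525 = 5² · 11 · 31; 1331 = 11³; 319 = 11 · 29
lcm takes max exponent of each prime: 5² · 11³ · 29 · 31 = 29914225

29914225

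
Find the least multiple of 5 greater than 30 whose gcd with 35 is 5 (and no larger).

gcd(k, 35) = 5 forces 5 | k; write k = 5s. Then gcd(5s, 5·7) = 5·gcd(s, 7), so need gcd(s, 7) = 1.
5s > 30 gives s ≥ 7. The least s ≥ 7 coprime to 7 is 8, so k = 5·8 = 40.

40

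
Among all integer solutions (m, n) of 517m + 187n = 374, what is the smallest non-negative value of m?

0

Reduce mod 187: 517m ≡ 374 (mod 187). With g = gcd(517, 187) = 11 dividing 374, divide through: 47m ≡ 34 (mod 17).
Since gcd(47, 17) = 1, m ≡ 34·(47)⁻¹ ≡ 0 (mod 17). Smallest non-negative: 0.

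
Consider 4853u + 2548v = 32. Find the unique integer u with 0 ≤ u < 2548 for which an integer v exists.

Euclid: 4853 = 1·2548 + 2305; 2548 = 1·2305 + 243; 2305 = 9·243 + 118; 243 = 2·118 + 7; 118 = 16·7 + 6; 7 = 1·6 + 1; 6 = 6·1 + 0 → gcd = 1; 32 = 1·32.
Back-substitution yields 4853·(-367) + 2548·(699) = 1, so one solution is u = -367·32 = -11744, v = 699·32 = 22368.
Solutions in u differ by 2548/1 = 2548; the one in [0, 2548) is -11744 mod 2548 = 996.

996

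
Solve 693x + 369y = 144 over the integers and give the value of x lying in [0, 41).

5

gcd(693, 369) = 9 (Euclid: 693 = 1·369 + 324; 369 = 1·324 + 45; 324 = 7·45 + 9; 45 = 5·9 + 0), and 9 | 144.
Extended Euclid: 693·(8) + 369·(-15) = 9. Scale by 16: x₀ = 128.
General solution x = x₀ + 41t; reducing mod 41 gives x = 5 (and y = -9).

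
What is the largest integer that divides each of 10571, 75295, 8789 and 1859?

gcd(10571, 75295): 75295 = 7·10571 + 1298; 10571 = 8·1298 + 187; 1298 = 6·187 + 176; 187 = 1·176 + 11; 176 = 16·11 + 0 → 11
gcd(11, 8789): 8789 = 799·11 + 0 → 11
gcd(11, 1859): 1859 = 169·11 + 0 → 11

11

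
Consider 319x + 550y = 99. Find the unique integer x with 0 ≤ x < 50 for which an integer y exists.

Euclid: 550 = 1·319 + 231; 319 = 1·231 + 88; 231 = 2·88 + 55; 88 = 1·55 + 33; 55 = 1·33 + 22; 33 = 1·22 + 11; 22 = 2·11 + 0 → gcd = 11; 99 = 11·9.
Back-substitution yields 319·(19) + 550·(-11) = 11, so one solution is x = 19·9 = 171, y = -11·9 = -99.
Solutions in x differ by 550/11 = 50; the one in [0, 50) is 171 mod 50 = 21.

21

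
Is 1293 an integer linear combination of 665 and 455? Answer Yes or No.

By Bézout, 665s − 455t = 1293 has integer solutions iff gcd(665, 455) | 1293.
Euclid: 665 = 1·455 + 210; 455 = 2·210 + 35; 210 = 6·35 + 0. gcd = 35; 1293 mod 35 = 33. No.

No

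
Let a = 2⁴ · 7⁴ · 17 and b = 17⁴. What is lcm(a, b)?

3208542736

max exponent per prime: 2⁴ · 7⁴ · 17⁴ = 3208542736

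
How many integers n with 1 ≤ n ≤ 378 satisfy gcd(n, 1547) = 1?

Prime factors of 1547: 7, 13, 17. Count integers ≤ 378 divisible by none of them.
By inclusion–exclusion: 378 − ⌊378/7⌋ − ⌊378/13⌋ − ⌊378/17⌋ + ⌊378/91⌋ + ⌊378/119⌋ + ⌊378/221⌋ − ⌊378/1547⌋ = 281.

281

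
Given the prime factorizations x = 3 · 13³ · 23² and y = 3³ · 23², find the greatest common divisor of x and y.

1587

min exponent per shared prime: 3 · 23² = 1587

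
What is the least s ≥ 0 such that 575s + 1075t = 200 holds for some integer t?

gcd(575, 1075) = 25 (Euclid: 1075 = 1·575 + 500; 575 = 1·500 + 75; 500 = 6·75 + 50; 75 = 1·50 + 25; 50 = 2·25 + 0), and 25 | 200.
Extended Euclid: 575·(15) + 1075·(-8) = 25. Scale by 8: s₀ = 120.
General solution s = s₀ + 43k; reducing mod 43 gives s = 34 (and t = -18).

34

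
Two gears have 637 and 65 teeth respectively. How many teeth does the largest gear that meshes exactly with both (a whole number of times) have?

13

Euclid: 637 = 9·65 + 52; 65 = 1·52 + 13; 52 = 4·13 + 0. Last nonzero remainder: 13.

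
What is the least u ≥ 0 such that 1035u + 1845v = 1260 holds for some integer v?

3

Reduce mod 1845: 1035u ≡ 1260 (mod 1845). With g = gcd(1035, 1845) = 45 dividing 1260, divide through: 23u ≡ 28 (mod 41).
Since gcd(23, 41) = 1, u ≡ 28·(23)⁻¹ ≡ 3 (mod 41). Smallest non-negative: 3.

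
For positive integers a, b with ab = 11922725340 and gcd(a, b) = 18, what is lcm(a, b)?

gcd·lcm = product, so lcm = 11922725340/18 = 662373630.

662373630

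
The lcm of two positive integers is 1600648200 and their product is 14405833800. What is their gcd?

gcd·lcm = product, so gcd = 14405833800/1600648200 = 9.

9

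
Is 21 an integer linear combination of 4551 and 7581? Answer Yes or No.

Yes

gcd(4551, 7581): 7581 = 1·4551 + 3030; 4551 = 1·3030 + 1521; 3030 = 1·1521 + 1509; 1521 = 1·1509 + 12; 1509 = 125·12 + 9; 12 = 1·9 + 3; 9 = 3·3 + 0 → 3
3 divides 21, so a solution exists.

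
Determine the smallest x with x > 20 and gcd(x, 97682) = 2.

22

gcd(x, 97682) = 2 forces 2 | x; write x = 2s. Then gcd(2s, 2·48841) = 2·gcd(s, 48841), so need gcd(s, 48841) = 1.
2s > 20 gives s ≥ 11. The least s ≥ 11 coprime to 48841 is 11, so x = 2·11 = 22.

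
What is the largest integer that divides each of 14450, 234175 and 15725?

gcd(14450, 234175): 234175 = 16·14450 + 2975; 14450 = 4·2975 + 2550; 2975 = 1·2550 + 425; 2550 = 6·425 + 0 → 425
gcd(425, 15725): 15725 = 37·425 + 0 → 425

425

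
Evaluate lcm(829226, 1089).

903027114

829226 = 2 · 17 · 29³; 1089 = 3² · 11²
max exponents: 2 · 3² · 11² · 17 · 29³ = 903027114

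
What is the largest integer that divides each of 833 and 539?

49

Euclid: 833 = 1·539 + 294; 539 = 1·294 + 245; 294 = 1·245 + 49; 245 = 5·49 + 0. Last nonzero remainder: 49.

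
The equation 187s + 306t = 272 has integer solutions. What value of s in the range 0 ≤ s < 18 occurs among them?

8

gcd(187, 306) = 17 (Euclid: 306 = 1·187 + 119; 187 = 1·119 + 68; 119 = 1·68 + 51; 68 = 1·51 + 17; 51 = 3·17 + 0), and 17 | 272.
Extended Euclid: 187·(5) + 306·(-3) = 17. Scale by 16: s₀ = 80.
General solution s = s₀ + 18k; reducing mod 18 gives s = 8 (and t = -4).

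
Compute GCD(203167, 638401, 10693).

289

203167 = 17² · 19 · 37; 638401 = 17² · 47²; 10693 = 17² · 37
gcd takes min exponent of each prime: 17² = 289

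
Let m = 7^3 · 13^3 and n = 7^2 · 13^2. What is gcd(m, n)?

min exponent per shared prime: 7^2 · 13^2 = 8281

8281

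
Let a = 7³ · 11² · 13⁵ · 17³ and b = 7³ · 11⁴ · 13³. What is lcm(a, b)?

9160694209934267

max exponent per prime: 7³ · 11⁴ · 13⁵ · 17³ = 9160694209934267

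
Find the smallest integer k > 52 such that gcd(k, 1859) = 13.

1859 = 13·143. Any k with gcd(k, 1859) = 13 is a multiple of 13, say 13s, with s coprime to 143.
Need s > 52/13, so s ≥ 5. First s ≥ 5 with gcd(s, 143) = 1 is s = 5. Thus k = 13·5 = 65.

65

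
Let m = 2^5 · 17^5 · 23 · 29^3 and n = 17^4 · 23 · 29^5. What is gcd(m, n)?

min exponent per shared prime: 17^4 · 23 · 29^3 = 46850854387

46850854387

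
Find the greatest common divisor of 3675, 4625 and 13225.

3675 = 3 · 5² · 7²; 4625 = 5³ · 37; 13225 = 5² · 23²
gcd takes min exponent of each prime: 5² = 25

25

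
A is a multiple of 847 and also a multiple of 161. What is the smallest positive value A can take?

gcd first: 847 = 5·161 + 42; 161 = 3·42 + 35; 42 = 1·35 + 7; 35 = 5·7 + 0 → gcd = 7
lcm = 847·161/gcd = 136367/7 = 19481

19481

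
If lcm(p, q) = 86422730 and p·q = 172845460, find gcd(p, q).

From gcd × lcm = pq: gcd = 172845460 / 86422730 = 2.

2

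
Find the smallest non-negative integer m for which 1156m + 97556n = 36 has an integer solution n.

20929

gcd(1156, 97556) = 4 (Euclid: 97556 = 84·1156 + 452; 1156 = 2·452 + 252; 452 = 1·252 + 200; 252 = 1·200 + 52; 200 = 3·52 + 44; 52 = 1·44 + 8; 44 = 5·8 + 4; 8 = 2·4 + 0), and 4 | 36.
Extended Euclid: 1156·(-11224) + 97556·(133) = 4. Scale by 9: m₀ = -101016.
General solution m = m₀ + 24389t; reducing mod 24389 gives m = 20929 (and n = -248).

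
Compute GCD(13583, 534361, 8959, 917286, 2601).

289

gcd(13583, 534361): 534361 = 39·13583 + 4624; 13583 = 2·4624 + 4335; 4624 = 1·4335 + 289; 4335 = 15·289 + 0 → 289
gcd(289, 8959): 8959 = 31·289 + 0 → 289
gcd(289, 917286): 917286 = 3174·289 + 0 → 289
gcd(289, 2601): 2601 = 9·289 + 0 → 289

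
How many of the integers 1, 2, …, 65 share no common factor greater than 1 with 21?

38

21 = 3·7. Inclusion–exclusion on these primes:
65 − ⌊65/3⌋ − ⌊65/7⌋ + ⌊65/21⌋ = 38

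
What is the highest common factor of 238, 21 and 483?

gcd(238, 21): 238 = 11·21 + 7; 21 = 3·7 + 0 → 7
gcd(7, 483): 483 = 69·7 + 0 → 7

7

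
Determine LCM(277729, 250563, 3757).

277729 = 17² · 31²; 250563 = 3 · 17⁴; 3757 = 13 · 17²
lcm takes max exponent of each prime: 3 · 13 · 17⁴ · 31² = 3130283559

3130283559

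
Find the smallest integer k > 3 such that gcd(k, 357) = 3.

6

Multiples of 3 above 3: 3·2, 3·3, … . Need the cofactor coprime to 357/3 = 119.
Checking s = 2, 3, … the first with gcd(s, 119) = 1 is s = 2, giving 6.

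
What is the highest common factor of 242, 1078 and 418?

22

gcd(242, 1078): 1078 = 4·242 + 110; 242 = 2·110 + 22; 110 = 5·22 + 0 → 22
gcd(22, 418): 418 = 19·22 + 0 → 22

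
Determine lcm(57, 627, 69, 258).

1240206

lcm(57, 627) = 57·627/gcd = 35739/57 = 627
lcm(627, 69) = 627·69/gcd = 43263/3 = 14421
lcm(14421, 258) = 14421·258/gcd = 3720618/3 = 1240206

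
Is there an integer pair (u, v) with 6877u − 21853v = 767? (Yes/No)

By Bézout, 6877u − 21853v = 767 has integer solutions iff gcd(6877, 21853) | 767.
Euclid: 21853 = 3·6877 + 1222; 6877 = 5·1222 + 767; 1222 = 1·767 + 455; 767 = 1·455 + 312; 455 = 1·312 + 143; 312 = 2·143 + 26; 143 = 5·26 + 13; 26 = 2·13 + 0. gcd = 13; 767 mod 13 = 0. Yes.

Yes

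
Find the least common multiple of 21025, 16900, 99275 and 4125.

lcm(21025, 16900) = 21025·16900/gcd = 355322500/25 = 14212900
lcm(14212900, 99275) = 14212900·99275/gcd = 1410985647500/25 = 56439425900
lcm(56439425900, 4125) = 56439425900·4125/gcd = 232812631837500/275 = 846591388500

846591388500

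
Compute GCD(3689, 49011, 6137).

3689 = 7 · 17 · 31; 49011 = 3 · 17 · 31²; 6137 = 17 · 19²
gcd takes min exponent of each prime: 17 = 17

17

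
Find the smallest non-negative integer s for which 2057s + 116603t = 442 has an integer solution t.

3288

Euclid: 116603 = 56·2057 + 1411; 2057 = 1·1411 + 646; 1411 = 2·646 + 119; 646 = 5·119 + 51; 119 = 2·51 + 17; 51 = 3·17 + 0 → gcd = 17; 442 = 17·26.
Back-substitution yields 2057·(-1984) + 116603·(35) = 17, so one solution is s = -1984·26 = -51584, t = 35·26 = 910.
Solutions in s differ by 116603/17 = 6859; the one in [0, 6859) is -51584 mod 6859 = 3288.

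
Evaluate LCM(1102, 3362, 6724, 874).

1102 = 2 · 19 · 29; 3362 = 2 · 41²; 6724 = 2² · 41²; 874 = 2 · 19 · 23
lcm takes max exponent of each prime: 2² · 19 · 23 · 29 · 41² = 85213252

85213252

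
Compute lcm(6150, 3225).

6150 = 2 · 3 · 5² · 41; 3225 = 3 · 5² · 43
max exponents: 2 · 3 · 5² · 41 · 43 = 264450

264450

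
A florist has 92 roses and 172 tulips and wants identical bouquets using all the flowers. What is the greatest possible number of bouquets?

92 = 2² · 23
172 = 2² · 43
Common: 2² = 4

4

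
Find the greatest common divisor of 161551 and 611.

161551 = 13 · 17² · 43
611 = 13 · 47
Common: 13 = 13

13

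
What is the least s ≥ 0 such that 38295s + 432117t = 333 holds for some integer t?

gcd(38295, 432117) = 9 (Euclid: 432117 = 11·38295 + 10872; 38295 = 3·10872 + 5679; 10872 = 1·5679 + 5193; 5679 = 1·5193 + 486; 5193 = 10·486 + 333; 486 = 1·333 + 153; 333 = 2·153 + 27; 153 = 5·27 + 18; 27 = 1·18 + 9; 18 = 2·9 + 0), and 9 | 333.
Extended Euclid: 38295·(-16892) + 432117·(1497) = 9. Scale by 37: s₀ = -625004.
General solution s = s₀ + 48013k; reducing mod 48013 gives s = 47178 (and t = -4181).

47178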